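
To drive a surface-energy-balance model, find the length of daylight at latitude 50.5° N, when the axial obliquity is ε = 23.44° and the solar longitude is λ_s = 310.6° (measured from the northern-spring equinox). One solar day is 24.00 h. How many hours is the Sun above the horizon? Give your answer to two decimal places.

8.99 h

Solar declination: sin δ = sin ε · sin λ_s = sin 23.44° × sin 310.6° = -0.30203, so δ = -17.580°.
cos H₀ = −tan φ · tan δ = −tan(+50.5°) × tan(-17.580°) = 0.3843, so H₀ = 1.1763 rad = 67.40°.
Daylight = 2H₀/(2π) × 24.00 h = (1.1763/π) × 24.00 = 8.99 h.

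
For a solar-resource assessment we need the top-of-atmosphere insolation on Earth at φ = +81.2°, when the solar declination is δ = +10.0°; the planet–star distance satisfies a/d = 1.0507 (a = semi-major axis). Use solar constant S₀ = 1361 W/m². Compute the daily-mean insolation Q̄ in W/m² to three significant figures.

cos H₀ = −tan(+81.2°) tan(+10.000°) = -1.1390 ≤ −1 ⇒ polar day, H₀ = π.
Bracket: H₀ sin φ sin δ + cos φ cos δ sin H₀ = 3.1416×0.98823×0.17365 + 0.15299×0.98481×0.00000 = 0.539118 + 0.000000 = 0.539118.
Inverse-square distance factor (a/d)² = 1.0507² = 1.103970.
Q̄ = (S₀/π) × 1.103970 × [bracket] = (1361/π) × 1.103970 × 0.539118 = 257.8 W/m².

Q̄ ≈ 258 W/m²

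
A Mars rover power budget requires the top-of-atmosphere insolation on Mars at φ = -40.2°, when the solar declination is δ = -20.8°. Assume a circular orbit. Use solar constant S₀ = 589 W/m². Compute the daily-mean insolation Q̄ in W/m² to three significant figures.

cos H₀ = −tan(-40.2°) tan(-20.800°) = -0.3210, H₀ = 1.8976 rad.
Bracket: H₀ sin φ sin δ + cos φ cos δ sin H₀ = 1.8976×-0.64546×-0.35511 + 0.76380×0.93483×0.94708 = 0.434948 + 0.676237 = 1.111185.
Q̄ = (S₀/π) × [bracket] = (589/π) × 1.111185 = 208.3 W/m².

Q̄ ≈ 208 W/m²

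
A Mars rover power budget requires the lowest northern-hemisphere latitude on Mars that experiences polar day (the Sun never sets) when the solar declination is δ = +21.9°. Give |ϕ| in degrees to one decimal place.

|ϕ| = 68.1°

Polar day requires cos h₀ = −tan ϕ tan δ ≤ −1, i.e. tan ϕ tan δ ≥ 1.
The boundary is |tan ϕ| · |tan δ| = 1, so |ϕ| = 90° − |δ| = 90° − 21.9° = 68.1° in the northern hemisphere.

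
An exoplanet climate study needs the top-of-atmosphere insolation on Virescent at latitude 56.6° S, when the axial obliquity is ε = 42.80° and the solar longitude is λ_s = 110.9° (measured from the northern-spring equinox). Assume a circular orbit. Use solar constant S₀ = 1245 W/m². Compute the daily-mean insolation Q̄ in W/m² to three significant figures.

Solar declination: sin δ = sin ε · sin λ_s = sin 42.80° × sin 110.9° = 0.63474, so δ = +39.400°.
cos H₀ = −tan(-56.6°) tan(+39.400°) = 1.2458 ≥ 1 ⇒ polar night, H₀ = 0 and Q̄ = 0.

Q̄ ≈ 0.00 W/m²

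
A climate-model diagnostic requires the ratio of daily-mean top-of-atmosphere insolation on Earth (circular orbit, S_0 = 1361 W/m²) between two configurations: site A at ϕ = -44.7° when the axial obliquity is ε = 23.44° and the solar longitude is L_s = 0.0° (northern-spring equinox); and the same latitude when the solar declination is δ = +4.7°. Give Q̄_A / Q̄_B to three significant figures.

— Configuration A (ϕ=-44.7°):
Solar declination: sin δ = sin ε · sin L_s = sin 23.44° × sin 0.0° = 0.00000, so δ = +0.000°.
cos h₀ = −tan(-44.7°) tan(+0.000°) = 0.0000, h₀ = 1.5708 rad.
Bracket: h₀ sin ϕ sin δ + cos ϕ cos δ sin h₀ = 1.5708×-0.70339×0.00000 + 0.71080×1.00000×1.00000 = -0.000000 + 0.710800 = 0.710800.
Q̄ = (S_0/π) × [bracket] = (1361/π) × 0.710800 = 307.93 W/m².
— Configuration B (ϕ=-44.7°):
cos h₀ = −tan(-44.7°) tan(+4.700°) = 0.0814, h₀ = 1.4893 rad.
Bracket: h₀ sin ϕ sin δ + cos ϕ cos δ sin h₀ = 1.4893×-0.70339×0.08194 + 0.71080×0.99664×0.99668 = -0.085837 + 0.706060 = 0.620223.
Q̄ = (S_0/π) × [bracket] = (1361/π) × 0.620223 = 268.69 W/m².
Ratio Q̄_A / Q̄_B = 307.93 / 268.69 = 1.146.

Q̄_A / Q̄_B ≈ 1.15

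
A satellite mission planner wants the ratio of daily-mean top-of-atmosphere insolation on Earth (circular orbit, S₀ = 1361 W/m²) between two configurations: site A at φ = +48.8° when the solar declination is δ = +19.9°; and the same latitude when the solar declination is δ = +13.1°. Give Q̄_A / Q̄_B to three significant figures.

— Configuration A (φ=+48.8°):
cos H₀ = −tan(+48.8°) tan(+19.900°) = -0.4135, H₀ = 1.9971 rad.
Bracket: H₀ sin φ sin δ + cos φ cos δ sin H₀ = 1.9971×0.75241×0.34038 + 0.65869×0.94029×0.91050 = 0.511468 + 0.563927 = 1.075395.
Q̄ = (S₀/π) × [bracket] = (1361/π) × 1.075395 = 465.88 W/m².
— Configuration B (φ=+48.8°):
cos H₀ = −tan(+48.8°) tan(+13.100°) = -0.2658, H₀ = 1.8399 rad.
Bracket: H₀ sin φ sin δ + cos φ cos δ sin H₀ = 1.8399×0.75241×0.22665 + 0.65869×0.97398×0.96402 = 0.313765 + 0.618468 = 0.932233.
Q̄ = (S₀/π) × [bracket] = (1361/π) × 0.932233 = 403.86 W/m².
Ratio Q̄_A / Q̄_B = 465.88 / 403.86 = 1.154.

Q̄_A / Q̄_B ≈ 1.15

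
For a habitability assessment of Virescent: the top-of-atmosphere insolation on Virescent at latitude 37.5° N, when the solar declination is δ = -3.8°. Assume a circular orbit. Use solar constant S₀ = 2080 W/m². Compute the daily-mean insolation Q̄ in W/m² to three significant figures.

Q̄ ≈ 483 W/m²

cos H₀ = −tan(+37.5°) tan(-3.800°) = 0.0510, H₀ = 1.5198 rad.
Bracket: H₀ sin φ sin δ + cos φ cos δ sin H₀ = 1.5198×0.60876×-0.06627 + 0.79335×0.99780×0.99870 = -0.061313 + 0.790576 = 0.729263.
Q̄ = (S₀/π) × [bracket] = (2080/π) × 0.729263 = 482.8 W/m².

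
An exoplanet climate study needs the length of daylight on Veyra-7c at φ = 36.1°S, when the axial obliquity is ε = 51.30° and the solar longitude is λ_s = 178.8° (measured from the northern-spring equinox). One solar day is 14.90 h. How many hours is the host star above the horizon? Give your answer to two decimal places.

7.39 h

Solar declination: sin δ = sin ε · sin λ_s = sin 51.30° × sin 178.8° = 0.01634, so δ = +0.936°.
cos H₀ = −tan φ · tan δ = −tan(-36.1°) × tan(+0.936°) = 0.0119, so H₀ = 1.5589 rad = 89.32°.
Daylight = 2H₀/(2π) × 14.90 h = (1.5589/π) × 14.90 = 7.39 h.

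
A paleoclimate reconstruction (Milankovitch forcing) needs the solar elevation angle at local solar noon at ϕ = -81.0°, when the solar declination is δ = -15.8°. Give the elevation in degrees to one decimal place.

At local noon the hour angle is zero, so the zenith angle equals |ϕ − δ| = |-81.0° − (-15.800°)| = 65.200°.
Elevation = 90° − 65.200° = 24.8°.

24.8°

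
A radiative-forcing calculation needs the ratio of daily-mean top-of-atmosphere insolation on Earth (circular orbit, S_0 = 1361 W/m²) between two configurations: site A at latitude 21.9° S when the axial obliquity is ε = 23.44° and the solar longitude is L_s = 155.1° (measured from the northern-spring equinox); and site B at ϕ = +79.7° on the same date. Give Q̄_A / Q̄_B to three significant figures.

— Configuration A (ϕ=-21.9°):
Solar declination: sin δ = sin ε · sin L_s = sin 23.44° × sin 155.1° = 0.16748, so δ = +9.642°.
cos h₀ = −tan(-21.9°) tan(+9.642°) = 0.0683, h₀ = 1.5025 rad.
Bracket: h₀ sin ϕ sin δ + cos ϕ cos δ sin h₀ = 1.5025×-0.37299×0.16748 + 0.92784×0.98587×0.99767 = -0.093859 + 0.912598 = 0.818739.
Q̄ = (S_0/π) × [bracket] = (1361/π) × 0.818739 = 354.69 W/m².
— Configuration B (ϕ=+79.7°):
cos h₀ = −tan(+79.7°) tan(+9.642°) = -0.9348, h₀ = 2.7785 rad.
Bracket: h₀ sin ϕ sin δ + cos ϕ cos δ sin h₀ = 2.7785×0.98389×0.16748 + 0.17880×0.98587×0.35516 = 0.457847 + 0.062605 = 0.520452.
Q̄ = (S_0/π) × [bracket] = (1361/π) × 0.520452 = 225.47 W/m².
Ratio Q̄_A / Q̄_B = 354.69 / 225.47 = 1.573.

Q̄_A / Q̄_B ≈ 1.57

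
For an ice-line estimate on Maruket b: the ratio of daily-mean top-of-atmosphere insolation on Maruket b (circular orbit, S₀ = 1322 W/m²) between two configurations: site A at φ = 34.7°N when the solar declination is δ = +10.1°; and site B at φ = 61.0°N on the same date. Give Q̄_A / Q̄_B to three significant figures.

Q̄_A / Q̄_B ≈ 1.31

— Configuration A (φ=+34.7°):
cos H₀ = −tan(+34.7°) tan(+10.100°) = -0.1233, H₀ = 1.6945 rad.
Bracket: H₀ sin φ sin δ + cos φ cos δ sin H₀ = 1.6945×0.56928×0.17537 + 0.82214×0.98450×0.99236 = 0.169170 + 0.803213 = 0.972383.
Q̄ = (S₀/π) × [bracket] = (1322/π) × 0.972383 = 409.18 W/m².
— Configuration B (φ=+61.0°):
cos H₀ = −tan(+61.0°) tan(+10.100°) = -0.3213, H₀ = 1.8980 rad.
Bracket: H₀ sin φ sin δ + cos φ cos δ sin H₀ = 1.8980×0.87462×0.17537 + 0.48481×0.98450×0.94696 = 0.291119 + 0.451980 = 0.743099.
Q̄ = (S₀/π) × [bracket] = (1322/π) × 0.743099 = 312.70 W/m².
Ratio Q̄_A / Q̄_B = 409.18 / 312.70 = 1.309.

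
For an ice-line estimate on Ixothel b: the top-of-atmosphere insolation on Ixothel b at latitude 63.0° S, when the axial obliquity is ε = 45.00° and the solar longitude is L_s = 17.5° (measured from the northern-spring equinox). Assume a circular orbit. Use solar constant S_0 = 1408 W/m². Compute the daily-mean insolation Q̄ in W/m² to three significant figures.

Solar declination: sin δ = sin ε · sin L_s = sin 45.00° × sin 17.5° = 0.21263, so δ = +12.277°.
cos h₀ = −tan(-63.0°) tan(+12.277°) = 0.4271, h₀ = 1.1295 rad.
Bracket: h₀ sin ϕ sin δ + cos ϕ cos δ sin h₀ = 1.1295×-0.89101×0.21263 + 0.45399×0.97713×0.90421 = -0.213990 + 0.401114 = 0.187124.
Q̄ = (S_0/π) × [bracket] = (1408/π) × 0.187124 = 83.87 W/m².

Q̄ ≈ 83.9 W/m²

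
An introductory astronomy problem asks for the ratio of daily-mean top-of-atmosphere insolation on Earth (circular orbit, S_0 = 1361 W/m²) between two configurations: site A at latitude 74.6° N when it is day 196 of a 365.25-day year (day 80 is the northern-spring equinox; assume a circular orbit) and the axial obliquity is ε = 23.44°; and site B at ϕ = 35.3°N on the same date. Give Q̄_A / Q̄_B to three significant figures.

Q̄_A / Q̄_B ≈ 0.981

— Configuration A (ϕ=+74.6°):
Solar longitude: L_s = 360° × (196 − 80)/365.25 = 114.333°.
sin δ = sin 23.44° × sin 114.333° = 0.36245, so δ = +21.251°.
cos h₀ = −tan(+74.6°) tan(+21.251°) = -1.4119 ≤ −1 ⇒ polar day, h₀ = π.
Bracket: h₀ sin ϕ sin δ + cos ϕ cos δ sin h₀ = 3.1416×0.96410×0.36245 + 0.26556×0.93200×0.00000 = 1.097795 + 0.000000 = 1.097795.
Q̄ = (S_0/π) × [bracket] = (1361/π) × 1.097795 = 475.59 W/m².
— Configuration B (ϕ=+35.3°):
cos h₀ = −tan(+35.3°) tan(+21.251°) = -0.2754, h₀ = 1.8498 rad.
Bracket: h₀ sin ϕ sin δ + cos ϕ cos δ sin h₀ = 1.8498×0.57786×0.36245 + 0.81614×0.93200×0.96134 = 0.387432 + 0.731236 = 1.118668.
Q̄ = (S_0/π) × [bracket] = (1361/π) × 1.118668 = 484.63 W/m².
Ratio Q̄_A / Q̄_B = 475.59 / 484.63 = 0.9813.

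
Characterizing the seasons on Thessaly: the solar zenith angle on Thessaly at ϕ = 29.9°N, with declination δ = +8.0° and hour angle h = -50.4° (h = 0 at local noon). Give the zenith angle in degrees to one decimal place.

cos θ_z = sin ϕ sin δ + cos ϕ cos δ cos h = 0.069376 + 0.547203 = 0.616579.
θ_z = arccos(0.616579) = 51.9°.

θ_z = 51.9°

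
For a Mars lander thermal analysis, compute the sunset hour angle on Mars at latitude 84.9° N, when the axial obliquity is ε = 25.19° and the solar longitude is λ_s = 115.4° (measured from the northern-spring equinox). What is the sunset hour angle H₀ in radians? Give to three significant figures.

Solar declination: sin δ = sin ε · sin λ_s = sin 25.19° × sin 115.4° = 0.38448, so δ = +22.611°.
Sunrise equation: cos H₀ = −tan φ · tan δ = -4.6667 ≤ −1, so the Sun never sets (polar day) and H₀ = π.

H₀ = 3.14 rad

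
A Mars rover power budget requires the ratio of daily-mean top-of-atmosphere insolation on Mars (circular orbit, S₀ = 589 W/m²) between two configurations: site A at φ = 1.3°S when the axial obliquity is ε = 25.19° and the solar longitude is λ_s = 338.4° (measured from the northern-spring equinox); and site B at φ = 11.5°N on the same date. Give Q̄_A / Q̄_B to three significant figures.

Q̄_A / Q̄_B ≈ 1.08

— Configuration A (φ=-1.3°):
Solar declination: sin δ = sin ε · sin λ_s = sin 25.19° × sin 338.4° = -0.15668, so δ = -9.014°.
cos H₀ = −tan(-1.3°) tan(-9.014°) = -0.0036, H₀ = 1.5744 rad.
Bracket: H₀ sin φ sin δ + cos φ cos δ sin H₀ = 1.5744×-0.02269×-0.15668 + 0.99974×0.98765×0.99999 = 0.005597 + 0.987383 = 0.992980.
Q̄ = (S₀/π) × [bracket] = (589/π) × 0.992980 = 186.17 W/m².
— Configuration B (φ=+11.5°):
cos H₀ = −tan(+11.5°) tan(-9.014°) = 0.0323, H₀ = 1.5385 rad.
Bracket: H₀ sin φ sin δ + cos φ cos δ sin H₀ = 1.5385×0.19937×-0.15668 + 0.97992×0.98765×0.99948 = -0.048059 + 0.967315 = 0.919256.
Q̄ = (S₀/π) × [bracket] = (589/π) × 0.919256 = 172.35 W/m².
Ratio Q̄_A / Q̄_B = 186.17 / 172.35 = 1.080.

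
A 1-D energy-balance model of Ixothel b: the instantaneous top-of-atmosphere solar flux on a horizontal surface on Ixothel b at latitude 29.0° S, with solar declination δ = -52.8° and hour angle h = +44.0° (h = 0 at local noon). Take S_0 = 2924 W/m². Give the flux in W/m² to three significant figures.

2.24e+03 W/m²

cos θ_z = sin ϕ sin δ + cos ϕ cos δ cos h = 0.386165 + 0.380383 = 0.766548.
Flux = S_0 · cos θ_z = 2924 × 0.766548 = 2241 W/m².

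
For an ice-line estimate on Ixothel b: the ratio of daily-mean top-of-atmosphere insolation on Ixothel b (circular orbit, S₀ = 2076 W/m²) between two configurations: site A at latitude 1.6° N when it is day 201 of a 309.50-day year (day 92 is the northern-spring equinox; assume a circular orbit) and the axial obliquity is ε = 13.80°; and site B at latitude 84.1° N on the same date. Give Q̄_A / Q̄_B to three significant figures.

Q̄_A / Q̄_B ≈ 1.66

— Configuration A (φ=+1.6°):
Solar longitude: λ_s = 360° × (201 − 92)/309.50 = 126.785°.
sin δ = sin 13.80° × sin 126.785° = 0.19104, so δ = +11.013°.
cos H₀ = −tan(+1.6°) tan(+11.013°) = -0.0054, H₀ = 1.5762 rad.
Bracket: H₀ sin φ sin δ + cos φ cos δ sin H₀ = 1.5762×0.02792×0.19104 + 0.99961×0.98158×0.99999 = 0.008407 + 0.981187 = 0.989594.
Q̄ = (S₀/π) × [bracket] = (2076/π) × 0.989594 = 653.93 W/m².
— Configuration B (φ=+84.1°):
cos H₀ = −tan(+84.1°) tan(+11.013°) = -1.8833 ≤ −1 ⇒ polar day, H₀ = π.
Bracket: H₀ sin φ sin δ + cos φ cos δ sin H₀ = 3.1416×0.99470×0.19104 + 0.10279×0.98158×0.00000 = 0.596990 + 0.000000 = 0.596990.
Q̄ = (S₀/π) × [bracket] = (2076/π) × 0.596990 = 394.50 W/m².
Ratio Q̄_A / Q̄_B = 653.93 / 394.50 = 1.658.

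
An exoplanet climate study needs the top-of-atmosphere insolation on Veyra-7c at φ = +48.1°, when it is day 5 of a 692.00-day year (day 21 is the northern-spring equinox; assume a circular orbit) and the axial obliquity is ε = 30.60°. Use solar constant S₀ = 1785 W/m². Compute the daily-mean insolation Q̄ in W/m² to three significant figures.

Q̄ ≈ 331 W/m²

Solar longitude: λ_s = 360° × (5 − 21)/692.00 = -8.324°, i.e. -8.324° + 360° = 351.676°.
sin δ = sin 30.60° × sin 351.676° = -0.07369, so δ = -4.226°.
cos H₀ = −tan(+48.1°) tan(-4.226°) = 0.0824, H₀ = 1.4883 rad.
Bracket: H₀ sin φ sin δ + cos φ cos δ sin H₀ = 1.4883×0.74431×-0.07369 + 0.66783×0.99728×0.99660 = -0.081631 + 0.663749 = 0.582118.
Q̄ = (S₀/π) × [bracket] = (1785/π) × 0.582118 = 330.7 W/m².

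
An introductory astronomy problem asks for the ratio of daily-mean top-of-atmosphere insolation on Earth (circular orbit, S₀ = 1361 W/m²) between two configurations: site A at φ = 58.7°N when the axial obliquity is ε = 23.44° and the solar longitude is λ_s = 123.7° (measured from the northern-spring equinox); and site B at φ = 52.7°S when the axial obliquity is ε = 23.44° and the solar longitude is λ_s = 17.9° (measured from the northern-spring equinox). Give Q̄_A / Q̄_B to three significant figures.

— Configuration A (φ=+58.7°):
Solar declination: sin δ = sin ε · sin λ_s = sin 23.44° × sin 123.7° = 0.33094, so δ = +19.326°.
cos H₀ = −tan(+58.7°) tan(+19.326°) = -0.5768, H₀ = 2.1856 rad.
Bracket: H₀ sin φ sin δ + cos φ cos δ sin H₀ = 2.1856×0.85446×0.33094 + 0.51952×0.94365×0.81688 = 0.618033 + 0.400471 = 1.018504.
Q̄ = (S₀/π) × [bracket] = (1361/π) × 1.018504 = 441.24 W/m².
— Configuration B (φ=-52.7°):
Solar declination: sin δ = sin ε · sin λ_s = sin 23.44° × sin 17.9° = 0.12226, so δ = +7.023°.
cos H₀ = −tan(-52.7°) tan(+7.023°) = 0.1617, H₀ = 1.4084 rad.
Bracket: H₀ sin φ sin δ + cos φ cos δ sin H₀ = 1.4084×-0.79547×0.12226 + 0.60599×0.99250×0.98684 = -0.136973 + 0.593530 = 0.456557.
Q̄ = (S₀/π) × [bracket] = (1361/π) × 0.456557 = 197.79 W/m².
Ratio Q̄_A / Q̄_B = 441.24 / 197.79 = 2.231.

Q̄_A / Q̄_B ≈ 2.23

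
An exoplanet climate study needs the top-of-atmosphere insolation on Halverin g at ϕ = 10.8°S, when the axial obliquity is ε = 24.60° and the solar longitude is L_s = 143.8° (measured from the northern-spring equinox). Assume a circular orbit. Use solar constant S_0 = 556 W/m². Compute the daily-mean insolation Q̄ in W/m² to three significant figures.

Solar declination: sin δ = sin ε · sin L_s = sin 24.60° × sin 143.8° = 0.24586, so δ = +14.233°.
cos h₀ = −tan(-10.8°) tan(+14.233°) = 0.0484, h₀ = 1.5224 rad.
Bracket: h₀ sin ϕ sin δ + cos ϕ cos δ sin h₀ = 1.5224×-0.18738×0.24586 + 0.98229×0.96931×0.99883 = -0.070136 + 0.951030 = 0.880894.
Q̄ = (S_0/π) × [bracket] = (556/π) × 0.880894 = 155.9 W/m².

Q̄ ≈ 156 W/m²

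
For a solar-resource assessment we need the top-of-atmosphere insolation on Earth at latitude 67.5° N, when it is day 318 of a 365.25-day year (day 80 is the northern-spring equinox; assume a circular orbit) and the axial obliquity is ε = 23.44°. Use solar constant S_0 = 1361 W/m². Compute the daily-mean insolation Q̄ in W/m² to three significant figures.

Solar longitude: L_s = 360° × (318 − 80)/365.25 = 234.579°.
sin δ = sin 23.44° × sin 234.579° = -0.32416, so δ = -18.915°.
cos h₀ = −tan(+67.5°) tan(-18.915°) = 0.8273, h₀ = 0.5966 rad.
Bracket: h₀ sin ϕ sin δ + cos ϕ cos δ sin h₀ = 0.5966×0.92388×-0.32416 + 0.38268×0.94600×0.56180 = -0.178673 + 0.203380 = 0.024707.
Q̄ = (S_0/π) × [bracket] = (1361/π) × 0.024707 = 10.70 W/m².

Q̄ ≈ 10.7 W/m²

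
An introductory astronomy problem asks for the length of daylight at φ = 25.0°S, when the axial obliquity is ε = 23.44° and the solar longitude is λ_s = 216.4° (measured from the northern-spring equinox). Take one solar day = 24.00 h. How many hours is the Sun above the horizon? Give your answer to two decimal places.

12.87 h

Solar declination: sin δ = sin ε · sin λ_s = sin 23.44° × sin 216.4° = -0.23606, so δ = -13.654°.
cos H₀ = −tan φ · tan δ = −tan(-25.0°) × tan(-13.654°) = -0.1133, so H₀ = 1.6843 rad = 96.50°.
Daylight = 2H₀/(2π) × 24.00 h = (1.6843/π) × 24.00 = 12.87 h.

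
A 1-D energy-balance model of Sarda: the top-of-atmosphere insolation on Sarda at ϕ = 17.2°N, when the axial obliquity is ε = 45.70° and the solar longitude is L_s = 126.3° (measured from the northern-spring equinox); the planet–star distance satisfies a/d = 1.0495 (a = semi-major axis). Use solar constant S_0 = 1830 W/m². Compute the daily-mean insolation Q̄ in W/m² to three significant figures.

Q̄ ≈ 685 W/m²

Solar declination: sin δ = sin ε · sin L_s = sin 45.70° × sin 126.3° = 0.57680, so δ = +35.226°.
cos h₀ = −tan(+17.2°) tan(+35.226°) = -0.2186, h₀ = 1.7911 rad.
Bracket: h₀ sin ϕ sin δ + cos ϕ cos δ sin h₀ = 1.7911×0.29571×0.57680 + 0.95528×0.81689×0.97582 = 0.305500 + 0.761490 = 1.066990.
Inverse-square distance factor (a/d)² = 1.0495² = 1.101450.
Q̄ = (S_0/π) × 1.101450 × [bracket] = (1830/π) × 1.101450 × 1.066990 = 684.6 W/m².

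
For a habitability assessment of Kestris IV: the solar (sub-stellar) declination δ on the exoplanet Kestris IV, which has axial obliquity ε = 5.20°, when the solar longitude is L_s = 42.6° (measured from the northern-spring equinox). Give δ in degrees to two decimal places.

sin δ = sin ε · sin L_s = sin 5.20° × sin 42.6° = 0.061347.
δ = arcsin(0.061347) = +3.52°.

δ = +3.52°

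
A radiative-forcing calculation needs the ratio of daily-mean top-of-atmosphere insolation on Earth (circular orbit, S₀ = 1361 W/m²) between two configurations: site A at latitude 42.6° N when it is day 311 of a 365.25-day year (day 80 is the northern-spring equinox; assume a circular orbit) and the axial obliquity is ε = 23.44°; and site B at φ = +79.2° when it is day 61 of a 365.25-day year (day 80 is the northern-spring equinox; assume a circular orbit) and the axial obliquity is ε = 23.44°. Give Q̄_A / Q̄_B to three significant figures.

— Configuration A (φ=+42.6°):
Solar longitude: λ_s = 360° × (311 − 80)/365.25 = 227.680°.
sin δ = sin 23.44° × sin 227.680° = -0.29412, so δ = -17.105°.
cos H₀ = −tan(+42.6°) tan(-17.105°) = 0.2830, H₀ = 1.2839 rad.
Bracket: H₀ sin φ sin δ + cos φ cos δ sin H₀ = 1.2839×0.67688×-0.29412 + 0.73610×0.95577×0.95913 = -0.255604 + 0.674789 = 0.419185.
Q̄ = (S₀/π) × [bracket] = (1361/π) × 0.419185 = 181.60 W/m².
— Configuration B (φ=+79.2°):
Solar longitude: λ_s = 360° × (61 − 80)/365.25 = -18.727°, i.e. -18.727° + 360° = 341.273°.
sin δ = sin 23.44° × sin 341.273° = -0.12771, so δ = -7.337°.
cos H₀ = −tan(+79.2°) tan(-7.337°) = 0.6750, H₀ = 0.8298 rad.
Bracket: H₀ sin φ sin δ + cos φ cos δ sin H₀ = 0.8298×0.98229×-0.12771 + 0.18738×0.99181×0.73780 = -0.104097 + 0.137117 = 0.033020.
Q̄ = (S₀/π) × [bracket] = (1361/π) × 0.033020 = 14.305 W/m².
Ratio Q̄_A / Q̄_B = 181.60 / 14.305 = 12.69.

Q̄_A / Q̄_B ≈ 12.7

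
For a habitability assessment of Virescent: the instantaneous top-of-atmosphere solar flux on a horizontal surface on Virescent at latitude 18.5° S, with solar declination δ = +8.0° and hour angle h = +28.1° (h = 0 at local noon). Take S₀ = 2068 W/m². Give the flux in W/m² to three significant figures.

cos θ_z = sin φ sin δ + cos φ cos δ cos h = -0.044160 + 0.828401 = 0.784241.
Flux = S₀ · cos θ_z = 2068 × 0.784241 = 1622 W/m².

1.62e+03 W/m²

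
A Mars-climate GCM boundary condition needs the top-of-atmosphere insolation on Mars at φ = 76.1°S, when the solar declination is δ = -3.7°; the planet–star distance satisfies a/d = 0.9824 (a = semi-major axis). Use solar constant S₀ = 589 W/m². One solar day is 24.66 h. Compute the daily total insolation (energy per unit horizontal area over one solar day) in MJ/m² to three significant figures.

cos H₀ = −tan(-76.1°) tan(-3.700°) = -0.2613, H₀ = 1.8352 rad.
Bracket: H₀ sin φ sin δ + cos φ cos δ sin H₀ = 1.8352×-0.97072×-0.06453 + 0.24023×0.99792×0.96526 = 0.114958 + 0.231402 = 0.346360.
Inverse-square distance factor (a/d)² = 0.9824² = 0.965110.
Q̄ = (S₀/π) × 0.965110 × [bracket] = (589/π) × 0.965110 × 0.346360 = 62.671 W/m².
Daily total = Q̄ × 24.66 h × 3600 s/h = 62.671 × 24.66 × 3600 / 10⁶ = 5.564 MJ/m².

5.56 MJ/m²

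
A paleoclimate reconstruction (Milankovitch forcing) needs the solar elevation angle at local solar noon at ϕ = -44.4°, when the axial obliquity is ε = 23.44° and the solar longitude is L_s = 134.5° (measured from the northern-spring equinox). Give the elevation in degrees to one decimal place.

29.1°

Solar declination: sin δ = sin ε · sin L_s = sin 23.44° × sin 134.5° = 0.28372, so δ = +16.483°.
At local noon the hour angle is zero, so the zenith angle equals |ϕ − δ| = |-44.4° − (+16.483°)| = 60.883°.
Elevation = 90° − 60.883° = 29.1°.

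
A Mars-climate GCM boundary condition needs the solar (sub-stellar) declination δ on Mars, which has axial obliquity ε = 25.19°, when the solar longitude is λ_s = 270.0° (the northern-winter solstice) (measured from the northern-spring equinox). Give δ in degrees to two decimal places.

δ = -25.19°

sin δ = sin ε · sin λ_s = sin 25.19° × sin 270.0° = -0.425621.
δ = arcsin(-0.425621) = -25.19°.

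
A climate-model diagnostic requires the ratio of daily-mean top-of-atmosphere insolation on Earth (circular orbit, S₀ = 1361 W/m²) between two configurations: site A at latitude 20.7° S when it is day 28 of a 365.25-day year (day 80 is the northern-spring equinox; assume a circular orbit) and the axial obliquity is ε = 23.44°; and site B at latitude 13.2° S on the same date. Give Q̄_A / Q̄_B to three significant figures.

— Configuration A (φ=-20.7°):
Solar longitude: λ_s = 360° × (28 − 80)/365.25 = -51.253°, i.e. -51.253° + 360° = 308.747°.
sin δ = sin 23.44° × sin 308.747° = -0.31024, so δ = -18.074°.
cos H₀ = −tan(-20.7°) tan(-18.074°) = -0.1233, H₀ = 1.6944 rad.
Bracket: H₀ sin φ sin δ + cos φ cos δ sin H₀ = 1.6944×-0.35347×-0.31024 + 0.93544×0.95066×0.99237 = 0.185809 + 0.882500 = 1.068309.
Q̄ = (S₀/π) × [bracket] = (1361/π) × 1.068309 = 462.81 W/m².
— Configuration B (φ=-13.2°):
cos H₀ = −tan(-13.2°) tan(-18.074°) = -0.0765, H₀ = 1.6474 rad.
Bracket: H₀ sin φ sin δ + cos φ cos δ sin H₀ = 1.6474×-0.22835×-0.31024 + 0.97358×0.95066×0.99707 = 0.116707 + 0.922832 = 1.039539.
Q̄ = (S₀/π) × [bracket] = (1361/π) × 1.039539 = 450.35 W/m².
Ratio Q̄_A / Q̄_B = 462.81 / 450.35 = 1.028.

Q̄_A / Q̄_B ≈ 1.03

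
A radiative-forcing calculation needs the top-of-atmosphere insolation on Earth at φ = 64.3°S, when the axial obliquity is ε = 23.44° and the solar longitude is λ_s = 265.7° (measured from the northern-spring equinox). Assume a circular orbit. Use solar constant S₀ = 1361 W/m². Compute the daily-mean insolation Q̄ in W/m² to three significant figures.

Solar declination: sin δ = sin ε · sin λ_s = sin 23.44° × sin 265.7° = -0.39667, so δ = -23.370°.
cos H₀ = −tan(-64.3°) tan(-23.370°) = -0.8979, H₀ = 2.6857 rad.
Bracket: H₀ sin φ sin δ + cos φ cos δ sin H₀ = 2.6857×-0.90108×-0.39667 + 0.43366×0.91796×0.44025 = 0.959954 + 0.175256 = 1.135210.
Q̄ = (S₀/π) × [bracket] = (1361/π) × 1.135210 = 491.8 W/m².

Q̄ ≈ 492 W/m²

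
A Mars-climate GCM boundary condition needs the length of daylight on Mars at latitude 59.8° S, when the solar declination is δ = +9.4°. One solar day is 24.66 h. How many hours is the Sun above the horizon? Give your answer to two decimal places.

cos H₀ = −tan φ · tan δ = −tan(-59.8°) × tan(+9.400°) = 0.2844, so H₀ = 1.2824 rad = 73.47°.
Daylight = 2H₀/(2π) × 24.66 h = (1.2824/π) × 24.66 = 10.07 h.

10.07 h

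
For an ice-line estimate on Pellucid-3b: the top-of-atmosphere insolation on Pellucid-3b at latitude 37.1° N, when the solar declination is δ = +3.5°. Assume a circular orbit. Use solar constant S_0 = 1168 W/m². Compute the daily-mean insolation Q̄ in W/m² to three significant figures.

cos h₀ = −tan(+37.1°) tan(+3.500°) = -0.0463, h₀ = 1.6171 rad.
Bracket: h₀ sin ϕ sin δ + cos ϕ cos δ sin h₀ = 1.6171×0.60321×0.06105 + 0.79758×0.99813×0.99893 = 0.059551 + 0.795237 = 0.854788.
Q̄ = (S_0/π) × [bracket] = (1168/π) × 0.854788 = 317.8 W/m².

Q̄ ≈ 318 W/m²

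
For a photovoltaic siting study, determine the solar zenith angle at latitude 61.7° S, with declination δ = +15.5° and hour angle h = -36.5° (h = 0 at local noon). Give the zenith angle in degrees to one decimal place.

cos θ_z = sin ϕ sin δ + cos ϕ cos δ cos h = -0.235297 + 0.367239 = 0.131942.
θ_z = arccos(0.131942) = 82.4°.

θ_z = 82.4°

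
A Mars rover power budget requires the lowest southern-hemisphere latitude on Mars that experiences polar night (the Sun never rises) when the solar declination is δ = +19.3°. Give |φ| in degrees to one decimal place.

|φ| = 70.7°

Polar night requires cos H₀ = −tan φ tan δ ≥ 1, i.e. tan φ tan δ ≤ −1.
The boundary is |tan φ| · |tan δ| = 1, so |φ| = 90° − |δ| = 90° − 19.3° = 70.7° in the southern hemisphere.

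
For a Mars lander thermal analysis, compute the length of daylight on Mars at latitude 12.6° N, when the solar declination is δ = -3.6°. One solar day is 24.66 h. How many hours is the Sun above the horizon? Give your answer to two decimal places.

cos H₀ = −tan φ · tan δ = −tan(+12.6°) × tan(-3.600°) = 0.0141, so H₀ = 1.5567 rad = 89.19°.
Daylight = 2H₀/(2π) × 24.66 h = (1.5567/π) × 24.66 = 12.22 h.

12.22 h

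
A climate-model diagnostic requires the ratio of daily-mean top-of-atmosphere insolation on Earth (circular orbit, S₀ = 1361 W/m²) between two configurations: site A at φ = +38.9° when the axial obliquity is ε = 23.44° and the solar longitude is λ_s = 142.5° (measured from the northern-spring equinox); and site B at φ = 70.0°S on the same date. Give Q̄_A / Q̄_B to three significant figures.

— Configuration A (φ=+38.9°):
Solar declination: sin δ = sin ε · sin λ_s = sin 23.44° × sin 142.5° = 0.24216, so δ = +14.014°.
cos H₀ = −tan(+38.9°) tan(+14.014°) = -0.2014, H₀ = 1.7736 rad.
Bracket: H₀ sin φ sin δ + cos φ cos δ sin H₀ = 1.7736×0.62796×0.24216 + 0.77824×0.97024×0.97951 = 0.269706 + 0.739608 = 1.009314.
Q̄ = (S₀/π) × [bracket] = (1361/π) × 1.009314 = 437.25 W/m².
— Configuration B (φ=-70.0°):
cos H₀ = −tan(-70.0°) tan(+14.014°) = 0.6857, H₀ = 0.8152 rad.
Bracket: H₀ sin φ sin δ + cos φ cos δ sin H₀ = 0.8152×-0.93969×0.24216 + 0.34202×0.97024×0.72785 = -0.185503 + 0.241531 = 0.056028.
Q̄ = (S₀/π) × [bracket] = (1361/π) × 0.056028 = 24.272 W/m².
Ratio Q̄_A / Q̄_B = 437.25 / 24.272 = 18.01.

Q̄_A / Q̄_B ≈ 18.0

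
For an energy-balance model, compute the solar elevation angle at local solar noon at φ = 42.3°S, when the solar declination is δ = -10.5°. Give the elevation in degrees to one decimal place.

At local noon the hour angle is zero, so the zenith angle equals |φ − δ| = |-42.3° − (-10.500°)| = 31.800°.
Elevation = 90° − 31.800° = 58.2°.

58.2°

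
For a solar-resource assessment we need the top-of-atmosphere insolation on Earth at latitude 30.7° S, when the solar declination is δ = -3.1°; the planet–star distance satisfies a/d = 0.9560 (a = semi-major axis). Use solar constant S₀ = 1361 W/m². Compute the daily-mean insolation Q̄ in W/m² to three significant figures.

Q̄ ≈ 357 W/m²

cos H₀ = −tan(-30.7°) tan(-3.100°) = -0.0322, H₀ = 1.6030 rad.
Bracket: H₀ sin φ sin δ + cos φ cos δ sin H₀ = 1.6030×-0.51054×-0.05408 + 0.85985×0.99854×0.99948 = 0.044259 + 0.858148 = 0.902407.
Inverse-square distance factor (a/d)² = 0.9560² = 0.913936.
Q̄ = (S₀/π) × 0.913936 × [bracket] = (1361/π) × 0.913936 × 0.902407 = 357.3 W/m².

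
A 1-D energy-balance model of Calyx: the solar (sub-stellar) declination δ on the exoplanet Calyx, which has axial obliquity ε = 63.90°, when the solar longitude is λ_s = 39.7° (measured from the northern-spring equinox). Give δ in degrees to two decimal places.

sin δ = sin ε · sin λ_s = sin 63.90° × sin 39.7° = 0.573631.
δ = arcsin(0.573631) = +35.00°.

δ = +35.00°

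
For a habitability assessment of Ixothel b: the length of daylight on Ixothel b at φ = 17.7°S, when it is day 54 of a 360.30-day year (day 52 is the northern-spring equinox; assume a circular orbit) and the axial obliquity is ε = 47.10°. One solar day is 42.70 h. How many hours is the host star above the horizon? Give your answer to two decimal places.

Solar longitude: λ_s = 360° × (54 − 52)/360.30 = 1.998°.
sin δ = sin 47.10° × sin 1.998° = 0.02554, so δ = +1.464°.
cos H₀ = −tan φ · tan δ = −tan(-17.7°) × tan(+1.464°) = 0.0082, so H₀ = 1.5626 rad = 89.53°.
Daylight = 2H₀/(2π) × 42.70 h = (1.5626/π) × 42.70 = 21.24 h.

21.24 h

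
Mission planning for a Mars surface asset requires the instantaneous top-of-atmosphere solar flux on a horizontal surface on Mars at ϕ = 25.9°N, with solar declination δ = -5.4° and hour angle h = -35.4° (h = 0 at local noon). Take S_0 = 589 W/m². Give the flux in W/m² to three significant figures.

406 W/m²

cos θ_z = sin ϕ sin δ + cos ϕ cos δ cos h = -0.041107 + 0.730000 = 0.688893.
Flux = S_0 · cos θ_z = 589 × 0.688893 = 405.8 W/m².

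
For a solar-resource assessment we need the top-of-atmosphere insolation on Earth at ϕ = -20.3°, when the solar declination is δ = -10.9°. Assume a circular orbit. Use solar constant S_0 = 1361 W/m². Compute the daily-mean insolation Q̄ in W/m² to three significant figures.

Q̄ ≈ 445 W/m²

cos h₀ = −tan(-20.3°) tan(-10.900°) = -0.0712, h₀ = 1.6421 rad.
Bracket: h₀ sin ϕ sin δ + cos ϕ cos δ sin h₀ = 1.6421×-0.34694×-0.18910 + 0.93789×0.98196×0.99746 = 0.107732 + 0.918631 = 1.026363.
Q̄ = (S_0/π) × [bracket] = (1361/π) × 1.026363 = 444.6 W/m².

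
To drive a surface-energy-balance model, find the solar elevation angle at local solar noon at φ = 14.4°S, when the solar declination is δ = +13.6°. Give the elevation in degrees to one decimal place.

At local noon the hour angle is zero, so the zenith angle equals |φ − δ| = |-14.4° − (+13.600°)| = 28.000°.
Elevation = 90° − 28.000° = 62.0°.

62.0°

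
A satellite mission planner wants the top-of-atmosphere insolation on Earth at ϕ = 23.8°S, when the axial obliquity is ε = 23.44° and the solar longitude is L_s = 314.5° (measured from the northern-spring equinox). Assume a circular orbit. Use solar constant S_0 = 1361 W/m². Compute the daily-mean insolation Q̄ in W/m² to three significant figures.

Solar declination: sin δ = sin ε · sin L_s = sin 23.44° × sin 314.5° = -0.28372, so δ = -16.483°.
cos h₀ = −tan(-23.8°) tan(-16.483°) = -0.1305, h₀ = 1.7017 rad.
Bracket: h₀ sin ϕ sin δ + cos ϕ cos δ sin h₀ = 1.7017×-0.40355×-0.28372 + 0.91496×0.95891×0.99145 = 0.194836 + 0.869863 = 1.064699.
Q̄ = (S_0/π) × [bracket] = (1361/π) × 1.064699 = 461.2 W/m².

Q̄ ≈ 461 W/m²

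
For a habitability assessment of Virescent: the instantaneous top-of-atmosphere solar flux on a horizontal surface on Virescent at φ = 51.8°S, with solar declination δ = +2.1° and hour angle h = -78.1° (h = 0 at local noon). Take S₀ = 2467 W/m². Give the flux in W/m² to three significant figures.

cos θ_z = sin φ sin δ + cos φ cos δ cos h = -0.028797 + 0.127433 = 0.098636.
Flux = S₀ · cos θ_z = 2467 × 0.098636 = 243.3 W/m².

243 W/m²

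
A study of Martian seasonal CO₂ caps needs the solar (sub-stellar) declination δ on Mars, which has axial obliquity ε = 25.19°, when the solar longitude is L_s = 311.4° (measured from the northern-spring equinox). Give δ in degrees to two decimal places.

sin δ = sin ε · sin L_s = sin 25.19° × sin 311.4° = -0.319263.
δ = arcsin(-0.319263) = -18.62°.

δ = -18.62°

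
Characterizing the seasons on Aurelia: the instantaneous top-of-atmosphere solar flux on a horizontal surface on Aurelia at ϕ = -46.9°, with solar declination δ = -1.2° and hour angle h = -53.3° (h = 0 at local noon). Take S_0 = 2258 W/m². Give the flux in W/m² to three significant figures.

cos θ_z = sin ϕ sin δ + cos ϕ cos δ cos h = 0.015291 + 0.408252 = 0.423543.
Flux = S_0 · cos θ_z = 2258 × 0.423543 = 956.4 W/m².

956 W/m²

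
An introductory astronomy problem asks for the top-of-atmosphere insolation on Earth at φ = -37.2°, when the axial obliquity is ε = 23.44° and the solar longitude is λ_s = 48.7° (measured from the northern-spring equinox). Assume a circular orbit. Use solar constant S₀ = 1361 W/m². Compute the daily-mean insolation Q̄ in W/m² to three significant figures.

Q̄ ≈ 216 W/m²

Solar declination: sin δ = sin ε · sin λ_s = sin 23.44° × sin 48.7° = 0.29884, so δ = +17.388°.
cos H₀ = −tan(-37.2°) tan(+17.388°) = 0.2377, H₀ = 1.3308 rad.
Bracket: H₀ sin φ sin δ + cos φ cos δ sin H₀ = 1.3308×-0.60460×0.29884 + 0.79653×0.95430×0.97134 = -0.240447 + 0.738343 = 0.497896.
Q̄ = (S₀/π) × [bracket] = (1361/π) × 0.497896 = 215.7 W/m².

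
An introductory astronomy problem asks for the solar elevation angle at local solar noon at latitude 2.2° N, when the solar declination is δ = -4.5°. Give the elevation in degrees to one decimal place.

83.3°

At local noon the hour angle is zero, so the zenith angle equals |ϕ − δ| = |+2.2° − (-4.500°)| = 6.700°.
Elevation = 90° − 6.700° = 83.3°.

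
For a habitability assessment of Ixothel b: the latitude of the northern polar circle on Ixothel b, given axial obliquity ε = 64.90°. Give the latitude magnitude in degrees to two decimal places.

The polar circle is the lowest latitude that experiences at least one full rotation of continuous daylight at the northern-summer solstice; it lies at |ϕ| = 90° − ε = 90° − 64.90° = 25.10°.

25.10°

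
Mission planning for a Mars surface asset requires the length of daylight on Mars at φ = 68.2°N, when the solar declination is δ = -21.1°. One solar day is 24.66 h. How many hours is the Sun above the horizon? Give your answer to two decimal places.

2.09 h

cos H₀ = −tan φ · tan δ = −tan(+68.2°) × tan(-21.100°) = 0.9647, so H₀ = 0.2663 rad = 15.26°.
Daylight = 2H₀/(2π) × 24.66 h = (0.2663/π) × 24.66 = 2.09 h.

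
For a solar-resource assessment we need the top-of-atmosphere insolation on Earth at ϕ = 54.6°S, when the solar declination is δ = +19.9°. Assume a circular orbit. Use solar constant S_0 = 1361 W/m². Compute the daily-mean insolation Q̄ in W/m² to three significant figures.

Q̄ ≈ 78.5 W/m²

cos h₀ = −tan(-54.6°) tan(+19.900°) = 0.5094, h₀ = 1.0363 rad.
Bracket: h₀ sin ϕ sin δ + cos ϕ cos δ sin h₀ = 1.0363×-0.81513×0.34038 + 0.57928×0.94029×0.86054 = -0.287526 + 0.468729 = 0.181203.
Q̄ = (S_0/π) × [bracket] = (1361/π) × 0.181203 = 78.50 W/m².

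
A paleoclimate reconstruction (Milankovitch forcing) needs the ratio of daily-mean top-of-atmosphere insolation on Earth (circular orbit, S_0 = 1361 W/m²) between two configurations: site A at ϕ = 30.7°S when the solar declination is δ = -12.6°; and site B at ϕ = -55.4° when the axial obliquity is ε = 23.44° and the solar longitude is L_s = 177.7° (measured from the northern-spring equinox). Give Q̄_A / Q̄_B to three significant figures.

Q̄_A / Q̄_B ≈ 1.87

— Configuration A (ϕ=-30.7°):
cos h₀ = −tan(-30.7°) tan(-12.600°) = -0.1327, h₀ = 1.7039 rad.
Bracket: h₀ sin ϕ sin δ + cos ϕ cos δ sin h₀ = 1.7039×-0.51054×-0.21814 + 0.85985×0.97592×0.99115 = 0.189762 + 0.831718 = 1.021480.
Q̄ = (S_0/π) × [bracket] = (1361/π) × 1.021480 = 442.53 W/m².
— Configuration B (ϕ=-55.4°):
Solar declination: sin δ = sin ε · sin L_s = sin 23.44° × sin 177.7° = 0.01596, so δ = +0.915°.
cos h₀ = −tan(-55.4°) tan(+0.915°) = 0.0231, h₀ = 1.5477 rad.
Bracket: h₀ sin ϕ sin δ + cos ϕ cos δ sin h₀ = 1.5477×-0.82314×0.01596 + 0.56784×0.99987×0.99973 = -0.020333 + 0.567613 = 0.547280.
Q̄ = (S_0/π) × [bracket] = (1361/π) × 0.547280 = 237.09 W/m².
Ratio Q̄_A / Q̄_B = 442.53 / 237.09 = 1.867.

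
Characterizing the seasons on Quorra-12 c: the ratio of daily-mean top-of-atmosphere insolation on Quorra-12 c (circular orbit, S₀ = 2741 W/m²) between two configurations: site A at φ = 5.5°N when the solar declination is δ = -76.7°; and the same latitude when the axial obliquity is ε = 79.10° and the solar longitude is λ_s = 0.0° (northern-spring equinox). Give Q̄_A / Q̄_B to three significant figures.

Q̄_A / Q̄_B ≈ 0.102

— Configuration A (φ=+5.5°):
cos H₀ = −tan(+5.5°) tan(-76.700°) = 0.4073, H₀ = 1.1513 rad.
Bracket: H₀ sin φ sin δ + cos φ cos δ sin H₀ = 1.1513×0.09585×-0.97318 + 0.99540×0.23005×0.91328 = -0.107392 + 0.209134 = 0.101742.
Q̄ = (S₀/π) × [bracket] = (2741/π) × 0.101742 = 88.769 W/m².
— Configuration B (φ=+5.5°):
Solar declination: sin δ = sin ε · sin λ_s = sin 79.10° × sin 0.0° = 0.00000, so δ = +0.000°.
cos H₀ = −tan(+5.5°) tan(+0.000°) = -0.0000, H₀ = 1.5708 rad.
Bracket: H₀ sin φ sin δ + cos φ cos δ sin H₀ = 1.5708×0.09585×0.00000 + 0.99540×1.00000×1.00000 = 0.000000 + 0.995400 = 0.995400.
Q̄ = (S₀/π) × [bracket] = (2741/π) × 0.995400 = 868.47 W/m².
Ratio Q̄_A / Q̄_B = 88.769 / 868.47 = 0.1022.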